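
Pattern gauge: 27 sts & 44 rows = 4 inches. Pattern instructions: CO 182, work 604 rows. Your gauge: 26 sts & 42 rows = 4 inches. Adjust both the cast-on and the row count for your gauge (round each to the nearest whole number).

Stitches: 182 × 26/27 = 175.26 → 175.
Rows: 604 × 42/44 = 576.55 → 577.

Cast on 175 stitches; work 577 rows.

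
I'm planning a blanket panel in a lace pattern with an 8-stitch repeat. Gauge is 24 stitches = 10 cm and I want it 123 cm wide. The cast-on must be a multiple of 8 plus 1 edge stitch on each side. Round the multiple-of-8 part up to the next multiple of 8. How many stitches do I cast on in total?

24 / 10 = 2.4 sts per cm.
123 × 2.4 = 295.20 sts.
Less 2 edge sts → 293.20 for the repeat.
Next multiple of 8: 296.
Add back 2 edge sts → 298.

Cast on 298 stitches.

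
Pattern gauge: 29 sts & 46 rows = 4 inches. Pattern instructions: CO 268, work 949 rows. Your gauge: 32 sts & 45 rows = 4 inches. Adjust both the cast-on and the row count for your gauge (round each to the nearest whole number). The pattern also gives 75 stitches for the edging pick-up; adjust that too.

Cast on 296 stitches; work 928 rows; edging pick-up 83 stitches.

Stitches: 268 × 32/29 = 295.72 → 296.
Rows: 949 × 45/46 = 928.37 → 928.
edging pick-up: 75 × 32/29 = 82.76 → 83.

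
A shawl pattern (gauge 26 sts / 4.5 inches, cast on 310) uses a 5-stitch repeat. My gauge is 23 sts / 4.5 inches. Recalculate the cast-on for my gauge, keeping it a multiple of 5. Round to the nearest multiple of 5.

310 × 23 / 26 = 274.23.
Nearest multiple of 5: 275.

Cast on 275 stitches.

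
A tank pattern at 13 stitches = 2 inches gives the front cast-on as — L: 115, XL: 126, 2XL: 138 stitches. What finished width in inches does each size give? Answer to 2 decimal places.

L 17.69 inches; XL 19.38 inches; 2XL 21.23 inches.

13/2 = 6.5 sts per in.
L: 115 / 6.5 = 17.692 → 17.69 in.
XL: 126 / 6.5 = 19.385 → 19.38 in.
2XL: 138 / 6.5 = 21.231 → 21.23 in.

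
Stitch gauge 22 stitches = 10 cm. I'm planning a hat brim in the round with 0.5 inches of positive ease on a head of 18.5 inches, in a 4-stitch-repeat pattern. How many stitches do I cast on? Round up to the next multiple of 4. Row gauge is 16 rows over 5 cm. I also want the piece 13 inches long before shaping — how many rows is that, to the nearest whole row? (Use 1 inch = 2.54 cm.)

Cast on 108 stitches; work 106 rows.

Finished = 18.5 + 0.5 = 19 inches.
19 inches × 2.54 = 48.26 cm.
22/10 = 2.2 sts per cm; 48.26 × 2.2 = 106.17 sts.
Next multiple of 4 → 108.
13 inches = 33.02 cm; × 3.2 = 105.66 → 106 rows.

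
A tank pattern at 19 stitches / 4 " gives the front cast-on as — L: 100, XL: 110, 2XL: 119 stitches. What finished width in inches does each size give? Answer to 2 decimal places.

L 21.05 inches; XL 23.16 inches; 2XL 25.05 inches.

19/4 = 4.75 sts per in.
L: 100 / 4.75 = 21.053 → 21.05 in.
XL: 110 / 4.75 = 23.158 → 23.16 in.
2XL: 119 / 4.75 = 25.053 → 25.05 in.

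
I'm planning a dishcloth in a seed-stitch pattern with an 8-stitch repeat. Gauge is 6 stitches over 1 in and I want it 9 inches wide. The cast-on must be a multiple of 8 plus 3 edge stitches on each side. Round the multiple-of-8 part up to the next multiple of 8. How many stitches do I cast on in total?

CO 54 sts.

6 / 1 = 6 sts per inch.
9 × 6 = 54.00 sts.
Less 6 edge sts → 48.00 for the repeat.
Next multiple of 8: 48.
Add back 6 edge sts → 54.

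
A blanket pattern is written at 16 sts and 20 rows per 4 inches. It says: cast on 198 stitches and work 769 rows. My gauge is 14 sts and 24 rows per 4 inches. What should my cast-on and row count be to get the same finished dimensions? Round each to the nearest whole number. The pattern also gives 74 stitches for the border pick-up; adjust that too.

Cast on 173 stitches; work 923 rows; border pick-up 65 stitches.

Stitches: 198 × 14/16 = 173.25 → 173.
Rows: 769 × 24/20 = 922.80 → 923.
border pick-up: 74 × 14/16 = 64.75 → 65.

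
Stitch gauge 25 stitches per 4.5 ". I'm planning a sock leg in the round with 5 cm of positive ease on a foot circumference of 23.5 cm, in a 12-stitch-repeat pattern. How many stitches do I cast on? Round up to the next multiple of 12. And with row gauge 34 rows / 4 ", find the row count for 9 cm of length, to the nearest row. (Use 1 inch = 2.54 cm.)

Cast on 72 stitches; work 30 rows.

Finished = 23.5 + 5 = 28.5 cm.
28.5 cm × 1/2.54 = 11.22 inches.
25/4.5 = 5.556 sts per in; 11.22 × 5.556 = 62.34 sts.
Next multiple of 12 → 72.
9 cm = 3.54 inches; × 8.5 = 30.12 → 30 rows.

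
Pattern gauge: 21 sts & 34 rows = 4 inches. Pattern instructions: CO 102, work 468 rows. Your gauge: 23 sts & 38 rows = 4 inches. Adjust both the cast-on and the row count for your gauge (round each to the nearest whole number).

Stitches: 102 × 23/21 = 111.71 → 112.
Rows: 468 × 38/34 = 523.06 → 523.

Cast on 112 stitches; work 523 rows.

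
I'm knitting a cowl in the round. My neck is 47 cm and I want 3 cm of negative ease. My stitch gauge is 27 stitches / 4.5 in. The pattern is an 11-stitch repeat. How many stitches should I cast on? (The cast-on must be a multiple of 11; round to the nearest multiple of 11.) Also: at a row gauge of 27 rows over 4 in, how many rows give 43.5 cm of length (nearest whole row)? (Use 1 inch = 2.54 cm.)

Cast on 99 stitches; work 116 rows.

Finished = 47 − 3 = 44 cm.
44 cm × 1/2.54 = 17.32 inches.
27/4.5 = 6 sts per in; 17.32 × 6 = 103.94 sts.
Nearest multiple of 11 → 99.
43.5 cm = 17.13 inches; × 6.75 = 115.60 → 116 rows.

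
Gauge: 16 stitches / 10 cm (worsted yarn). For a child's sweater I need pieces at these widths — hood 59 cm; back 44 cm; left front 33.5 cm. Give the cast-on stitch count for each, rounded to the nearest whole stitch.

hood 94; back 70; left front 54.

Rate = 16/10 = 1.6 sts per cm.
hood: 59 × 1.6 = 94.40 → 94.
back: 44 × 1.6 = 70.40 → 70.
left front: 33.5 × 1.6 = 53.60 → 54.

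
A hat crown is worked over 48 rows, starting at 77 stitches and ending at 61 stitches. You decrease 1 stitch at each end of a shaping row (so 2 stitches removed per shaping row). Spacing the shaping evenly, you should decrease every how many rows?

Decrease every 6th row.

Stitches to remove: |61 − 77| = 16.
Shaping rows needed: 16 / 2 = 8.
48 rows / 8 = every 6 rows.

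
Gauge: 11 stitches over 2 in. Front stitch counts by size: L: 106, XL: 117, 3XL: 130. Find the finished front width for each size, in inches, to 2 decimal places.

L 19.27 inches; XL 21.27 inches; 3XL 23.64 inches.

11/2 = 5.5 sts per in.
L: 106 / 5.5 = 19.273 → 19.27 in.
XL: 117 / 5.5 = 21.273 → 21.27 in.
3XL: 130 / 5.5 = 23.636 → 23.64 in.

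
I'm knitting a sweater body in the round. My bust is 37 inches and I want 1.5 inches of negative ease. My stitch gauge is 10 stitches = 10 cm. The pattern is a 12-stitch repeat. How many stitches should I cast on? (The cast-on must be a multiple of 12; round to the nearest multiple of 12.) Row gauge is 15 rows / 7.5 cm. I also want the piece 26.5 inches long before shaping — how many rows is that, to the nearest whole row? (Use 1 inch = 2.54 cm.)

Cast on 96 stitches; work 135 rows.

Finished = 37 − 1.5 = 35.5 inches.
35.5 inches × 2.54 = 90.17 cm.
10/10 = 1 sts per cm; 90.17 × 1 = 90.17 sts.
Nearest multiple of 12 → 96.
26.5 inches = 67.31 cm; × 2 = 134.62 → 135 rows.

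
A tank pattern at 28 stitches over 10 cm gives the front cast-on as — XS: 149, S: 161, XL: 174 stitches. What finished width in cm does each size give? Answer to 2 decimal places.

28/10 = 2.8 sts per cm.
XS: 149 / 2.8 = 53.214 → 53.21 cm.
S: 161 / 2.8 = 57.500 → 57.50 cm.
XL: 174 / 2.8 = 62.143 → 62.14 cm.

XS 53.21 cm; S 57.50 cm; XL 62.14 cm.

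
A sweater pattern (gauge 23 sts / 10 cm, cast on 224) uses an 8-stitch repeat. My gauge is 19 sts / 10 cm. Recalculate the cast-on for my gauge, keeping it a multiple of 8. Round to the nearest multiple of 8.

184 stitches.

224 × 19 / 23 = 185.04.
Nearest multiple of 8: 184.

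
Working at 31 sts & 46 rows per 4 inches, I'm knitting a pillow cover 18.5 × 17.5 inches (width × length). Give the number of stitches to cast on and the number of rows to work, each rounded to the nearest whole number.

Stitch gauge = 31/4 = 7.75 sts/in; 18.5 × 7.75 = 143.38 → 143 sts.
Row gauge = 46/4 = 11.5 rows/in; 17.5 × 11.5 = 201.25 → 201 rows.

Cast on 143 stitches and work 201 rows.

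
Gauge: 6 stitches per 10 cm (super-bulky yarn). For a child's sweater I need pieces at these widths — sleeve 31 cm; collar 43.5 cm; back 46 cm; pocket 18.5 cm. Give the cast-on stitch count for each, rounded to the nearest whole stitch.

sleeve 19; collar 26; back 28; pocket 11.

Rate = 6/10 = 0.6 sts per cm.
sleeve: 31 × 0.6 = 18.60 → 19.
collar: 43.5 × 0.6 = 26.10 → 26.
back: 46 × 0.6 = 27.60 → 28.
pocket: 18.5 × 0.6 = 11.10 → 11.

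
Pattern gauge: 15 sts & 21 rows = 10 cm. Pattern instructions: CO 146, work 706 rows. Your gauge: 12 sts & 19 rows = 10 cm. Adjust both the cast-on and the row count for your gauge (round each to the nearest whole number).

Cast on 117 stitches; work 639 rows.

Stitches: 146 × 12/15 = 116.80 → 117.
Rows: 706 × 19/21 = 638.76 → 639.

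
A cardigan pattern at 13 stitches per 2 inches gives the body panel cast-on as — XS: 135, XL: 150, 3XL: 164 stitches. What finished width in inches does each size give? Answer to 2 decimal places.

13/2 = 6.5 sts per in.
XS: 135 / 6.5 = 20.769 → 20.77 in.
XL: 150 / 6.5 = 23.077 → 23.08 in.
3XL: 164 / 6.5 = 25.231 → 25.23 in.

XS 20.77 inches; XL 23.08 inches; 3XL 25.23 inches.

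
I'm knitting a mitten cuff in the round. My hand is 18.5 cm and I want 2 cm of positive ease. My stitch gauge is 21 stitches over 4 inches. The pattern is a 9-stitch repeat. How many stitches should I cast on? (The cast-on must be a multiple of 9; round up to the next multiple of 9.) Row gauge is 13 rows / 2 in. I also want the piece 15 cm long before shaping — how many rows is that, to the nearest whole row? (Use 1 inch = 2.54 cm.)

Cast on 45 stitches; work 38 rows.

Finished = 18.5 + 2 = 20.5 cm.
20.5 cm × 1/2.54 = 8.07 inches.
21/4 = 5.25 sts per in; 8.07 × 5.25 = 42.37 sts.
Next multiple of 9 → 45.
15 cm = 5.91 inches; × 6.5 = 38.39 → 38 rows.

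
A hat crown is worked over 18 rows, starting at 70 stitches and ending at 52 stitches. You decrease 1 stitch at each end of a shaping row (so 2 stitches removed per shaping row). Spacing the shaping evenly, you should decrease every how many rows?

Stitches to remove: |52 − 70| = 18.
Shaping rows needed: 18 / 2 = 9.
18 rows / 9 = every 2 rows.

Decrease every 2nd row.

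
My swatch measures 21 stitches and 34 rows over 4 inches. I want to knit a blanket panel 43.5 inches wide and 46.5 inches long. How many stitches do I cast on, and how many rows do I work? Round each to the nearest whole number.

Stitch gauge = 21/4 = 5.25 sts/in; 43.5 × 5.25 = 228.38 → 228 sts.
Row gauge = 34/4 = 8.5 rows/in; 46.5 × 8.5 = 395.25 → 395 rows.

Cast on 228 stitches and work 395 rows.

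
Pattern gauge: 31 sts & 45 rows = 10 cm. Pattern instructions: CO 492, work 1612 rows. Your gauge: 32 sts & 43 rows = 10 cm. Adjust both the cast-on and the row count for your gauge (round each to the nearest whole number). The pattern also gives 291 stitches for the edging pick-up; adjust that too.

Stitches: 492 × 32/31 = 507.87 → 508.
Rows: 1612 × 43/45 = 1540.36 → 1540.
edging pick-up: 291 × 32/31 = 300.39 → 300.

Cast on 508 stitches; work 1540 rows; edging pick-up 300 stitches.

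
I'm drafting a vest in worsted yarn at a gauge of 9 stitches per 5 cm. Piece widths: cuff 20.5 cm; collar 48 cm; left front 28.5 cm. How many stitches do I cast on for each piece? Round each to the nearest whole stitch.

Rate = 9/5 = 1.8 sts per cm.
cuff: 20.5 × 1.8 = 36.90 → 37.
collar: 48 × 1.8 = 86.40 → 86.
left front: 28.5 × 1.8 = 51.30 → 51.

cuff 37; collar 86; left front 51.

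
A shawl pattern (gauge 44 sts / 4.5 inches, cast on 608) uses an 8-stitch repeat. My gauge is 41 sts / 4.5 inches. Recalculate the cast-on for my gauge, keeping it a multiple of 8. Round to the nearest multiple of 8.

568 stitches.

608 × 41 / 44 = 566.55.
Nearest multiple of 8: 568.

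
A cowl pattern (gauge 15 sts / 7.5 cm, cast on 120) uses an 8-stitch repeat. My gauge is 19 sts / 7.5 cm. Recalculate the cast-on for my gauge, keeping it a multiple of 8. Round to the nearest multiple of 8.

CO 152 sts.

120 × 19 / 15 = 152.00.
Nearest multiple of 8: 152.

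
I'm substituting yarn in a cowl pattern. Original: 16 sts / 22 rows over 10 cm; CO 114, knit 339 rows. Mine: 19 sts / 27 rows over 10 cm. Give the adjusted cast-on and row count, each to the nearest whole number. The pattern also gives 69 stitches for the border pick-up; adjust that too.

Cast on 135 stitches; work 416 rows; border pick-up 82 stitches.

Stitches: 114 × 19/16 = 135.38 → 135.
Rows: 339 × 27/22 = 416.05 → 416.
border pick-up: 69 × 19/16 = 81.94 → 82.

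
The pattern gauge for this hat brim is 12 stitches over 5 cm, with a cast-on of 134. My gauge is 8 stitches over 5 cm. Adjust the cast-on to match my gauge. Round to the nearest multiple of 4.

88 stitches.

Scale factor = 8 / 12 = 0.667.
134 × 8 / 12 = 89.33 sts.
→ 88 sts.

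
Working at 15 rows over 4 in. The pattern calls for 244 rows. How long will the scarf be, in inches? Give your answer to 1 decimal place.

15 rows / 4 inch = 3.75 rows per inch.
244 / 3.75 = 65.07 inches.

65.1 inches.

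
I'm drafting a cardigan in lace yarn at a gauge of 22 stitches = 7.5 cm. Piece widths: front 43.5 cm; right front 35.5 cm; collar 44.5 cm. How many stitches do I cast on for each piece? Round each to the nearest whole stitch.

front 128; right front 104; collar 131.

Rate = 22/7.5 = 2.933 sts per cm.
front: 43.5 × 2.933 = 127.60 → 128.
right front: 35.5 × 2.933 = 104.13 → 104.
collar: 44.5 × 2.933 = 130.53 → 131.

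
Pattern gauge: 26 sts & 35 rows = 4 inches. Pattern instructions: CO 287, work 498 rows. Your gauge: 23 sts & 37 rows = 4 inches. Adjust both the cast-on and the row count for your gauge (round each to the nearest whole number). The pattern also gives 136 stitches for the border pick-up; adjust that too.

Cast on 254 stitches; work 526 rows; border pick-up 120 stitches.

Stitches: 287 × 23/26 = 253.88 → 254.
Rows: 498 × 37/35 = 526.46 → 526.
border pick-up: 136 × 23/26 = 120.31 → 120.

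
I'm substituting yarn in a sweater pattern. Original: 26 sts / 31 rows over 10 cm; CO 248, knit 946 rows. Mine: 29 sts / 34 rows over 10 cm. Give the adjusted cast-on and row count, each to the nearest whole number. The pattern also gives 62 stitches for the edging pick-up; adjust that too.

Cast on 277 stitches; work 1038 rows; edging pick-up 69 stitches.

Stitches: 248 × 29/26 = 276.62 → 277.
Rows: 946 × 34/31 = 1037.55 → 1038.
edging pick-up: 62 × 29/26 = 69.15 → 69.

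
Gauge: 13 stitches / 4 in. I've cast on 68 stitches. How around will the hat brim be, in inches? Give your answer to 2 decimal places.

13 stitches / 4 inch = 3.25 stitches per inch.
68 / 3.25 = 20.923 inches.

20.92 inches.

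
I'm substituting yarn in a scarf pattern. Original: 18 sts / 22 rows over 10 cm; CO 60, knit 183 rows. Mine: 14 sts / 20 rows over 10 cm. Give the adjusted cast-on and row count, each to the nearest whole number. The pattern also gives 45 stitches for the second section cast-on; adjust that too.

Cast on 47 stitches; work 166 rows; second section cast-on 35 stitches.

Stitches: 60 × 14/18 = 46.67 → 47.
Rows: 183 × 20/22 = 166.36 → 166.
second section cast-on: 45 × 14/18 = 35.00 → 35.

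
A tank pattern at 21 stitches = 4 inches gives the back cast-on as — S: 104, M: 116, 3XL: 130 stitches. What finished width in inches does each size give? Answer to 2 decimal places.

21/4 = 5.25 sts per in.
S: 104 / 5.25 = 19.810 → 19.81 in.
M: 116 / 5.25 = 22.095 → 22.10 in.
3XL: 130 / 5.25 = 24.762 → 24.76 in.

S 19.81 inches; M 22.10 inches; 3XL 24.76 inches.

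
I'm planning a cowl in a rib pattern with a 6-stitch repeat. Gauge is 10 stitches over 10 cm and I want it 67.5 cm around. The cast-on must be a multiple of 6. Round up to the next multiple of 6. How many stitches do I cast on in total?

72 stitches.

10 / 10 = 1 sts per cm.
67.5 × 1 = 67.50 sts.
Next multiple of 6: 72.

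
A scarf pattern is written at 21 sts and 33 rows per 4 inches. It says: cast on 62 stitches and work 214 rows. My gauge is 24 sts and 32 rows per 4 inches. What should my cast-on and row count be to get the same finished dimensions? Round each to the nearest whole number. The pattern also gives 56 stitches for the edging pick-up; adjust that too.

Cast on 71 stitches; work 208 rows; edging pick-up 64 stitches.

Stitches: 62 × 24/21 = 70.86 → 71.
Rows: 214 × 32/33 = 207.52 → 208.
edging pick-up: 56 × 24/21 = 64.00 → 64.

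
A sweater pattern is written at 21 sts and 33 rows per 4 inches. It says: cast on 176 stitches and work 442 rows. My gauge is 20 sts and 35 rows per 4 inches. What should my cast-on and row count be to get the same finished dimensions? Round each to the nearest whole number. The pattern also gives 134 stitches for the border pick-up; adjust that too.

Cast on 168 stitches; work 469 rows; border pick-up 128 stitches.

Stitches: 176 × 20/21 = 167.62 → 168.
Rows: 442 × 35/33 = 468.79 → 469.
border pick-up: 134 × 20/21 = 127.62 → 128.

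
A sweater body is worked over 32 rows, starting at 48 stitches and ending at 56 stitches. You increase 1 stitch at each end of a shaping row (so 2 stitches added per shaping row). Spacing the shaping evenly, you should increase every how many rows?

Increase every 8th row.

Stitches to add: |56 − 48| = 8.
Shaping rows needed: 8 / 2 = 4.
32 rows / 4 = every 8 rows.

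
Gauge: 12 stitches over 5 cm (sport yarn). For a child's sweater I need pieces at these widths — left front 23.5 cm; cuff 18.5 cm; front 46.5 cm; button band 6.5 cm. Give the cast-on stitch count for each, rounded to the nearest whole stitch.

Rate = 12/5 = 2.4 sts per cm.
left front: 23.5 × 2.4 = 56.40 → 56.
cuff: 18.5 × 2.4 = 44.40 → 44.
front: 46.5 × 2.4 = 111.60 → 112.
button band: 6.5 × 2.4 = 15.60 → 16.

left front 56; cuff 44; front 112; button band 16.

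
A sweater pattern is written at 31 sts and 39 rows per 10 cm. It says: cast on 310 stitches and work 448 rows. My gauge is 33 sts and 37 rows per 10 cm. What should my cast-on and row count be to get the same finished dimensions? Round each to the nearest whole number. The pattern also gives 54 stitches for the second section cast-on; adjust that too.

Cast on 330 stitches; work 425 rows; second section cast-on 57 stitches.

Stitches: 310 × 33/31 = 330.00 → 330.
Rows: 448 × 37/39 = 425.03 → 425.
second section cast-on: 54 × 33/31 = 57.48 → 57.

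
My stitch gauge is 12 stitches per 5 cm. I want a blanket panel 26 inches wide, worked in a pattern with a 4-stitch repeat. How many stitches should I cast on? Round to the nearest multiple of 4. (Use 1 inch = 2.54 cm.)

Cast on 160 stitches.

26 in = 26 × 2.54 = 66.04 cm.
12 / 5 = 2.4 sts/cm.
66.04 × 2.4 = 158.50 sts.
→ 160.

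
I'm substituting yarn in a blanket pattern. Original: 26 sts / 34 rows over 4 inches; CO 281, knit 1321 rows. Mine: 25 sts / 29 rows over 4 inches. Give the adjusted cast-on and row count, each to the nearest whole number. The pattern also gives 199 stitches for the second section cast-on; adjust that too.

Cast on 270 stitches; work 1127 rows; second section cast-on 191 stitches.

Stitches: 281 × 25/26 = 270.19 → 270.
Rows: 1321 × 29/34 = 1126.74 → 1127.
second section cast-on: 199 × 25/26 = 191.35 → 191.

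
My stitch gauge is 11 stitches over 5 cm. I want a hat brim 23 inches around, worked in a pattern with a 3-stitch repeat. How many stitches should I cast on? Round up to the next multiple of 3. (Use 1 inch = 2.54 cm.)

23 in = 23 × 2.54 = 58.42 cm.
11 / 5 = 2.2 sts/cm.
58.42 × 2.2 = 128.52 sts.
→ 129.

CO 129 sts.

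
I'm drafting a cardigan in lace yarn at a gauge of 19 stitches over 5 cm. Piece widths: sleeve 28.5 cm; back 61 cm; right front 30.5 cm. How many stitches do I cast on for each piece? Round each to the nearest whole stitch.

Rate = 19/5 = 3.8 sts per cm.
sleeve: 28.5 × 3.8 = 108.30 → 108.
back: 61 × 3.8 = 231.80 → 232.
right front: 30.5 × 3.8 = 115.90 → 116.

sleeve 108; back 232; right front 116.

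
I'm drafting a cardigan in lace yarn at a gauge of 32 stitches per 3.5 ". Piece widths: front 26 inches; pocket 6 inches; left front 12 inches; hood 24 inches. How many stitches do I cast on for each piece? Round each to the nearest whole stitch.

front 238; pocket 55; left front 110; hood 219.

Rate = 32/3.5 = 9.143 sts per in.
front: 26 × 9.143 = 237.71 → 238.
pocket: 6 × 9.143 = 54.86 → 55.
left front: 12 × 9.143 = 109.71 → 110.
hood: 24 × 9.143 = 219.43 → 219.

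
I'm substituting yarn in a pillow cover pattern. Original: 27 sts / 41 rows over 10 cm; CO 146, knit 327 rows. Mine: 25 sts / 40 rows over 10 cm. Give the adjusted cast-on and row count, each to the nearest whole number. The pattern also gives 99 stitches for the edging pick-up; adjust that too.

Cast on 135 stitches; work 319 rows; edging pick-up 92 stitches.

Stitches: 146 × 25/27 = 135.19 → 135.
Rows: 327 × 40/41 = 319.02 → 319.
edging pick-up: 99 × 25/27 = 91.67 → 92.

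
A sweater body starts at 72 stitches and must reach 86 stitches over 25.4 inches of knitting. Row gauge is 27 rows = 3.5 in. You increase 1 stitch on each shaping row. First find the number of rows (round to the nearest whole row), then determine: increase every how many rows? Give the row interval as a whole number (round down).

Rows = 25.4 × 7.714 = 195.9 → 196 rows.
Stitches to add: 14 → 14 shaping rows (at 1 st each).
196 / 14 = 14.00 → every 14 rows.

Increase every 14th row.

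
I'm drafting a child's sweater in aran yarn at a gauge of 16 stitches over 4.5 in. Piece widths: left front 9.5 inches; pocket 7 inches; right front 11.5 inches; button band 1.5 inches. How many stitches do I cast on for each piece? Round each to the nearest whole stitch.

left front 34; pocket 25; right front 41; button band 5.

Rate = 16/4.5 = 3.556 sts per in.
left front: 9.5 × 3.556 = 33.78 → 34.
pocket: 7 × 3.556 = 24.89 → 25.
right front: 11.5 × 3.556 = 40.89 → 41.
button band: 1.5 × 3.556 = 5.33 → 5.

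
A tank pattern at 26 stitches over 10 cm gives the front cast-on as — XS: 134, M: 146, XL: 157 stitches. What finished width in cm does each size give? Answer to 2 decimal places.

26/10 = 2.6 sts per cm.
XS: 134 / 2.6 = 51.538 → 51.54 cm.
M: 146 / 2.6 = 56.154 → 56.15 cm.
XL: 157 / 2.6 = 60.385 → 60.38 cm.

XS 51.54 cm; M 56.15 cm; XL 60.38 cm.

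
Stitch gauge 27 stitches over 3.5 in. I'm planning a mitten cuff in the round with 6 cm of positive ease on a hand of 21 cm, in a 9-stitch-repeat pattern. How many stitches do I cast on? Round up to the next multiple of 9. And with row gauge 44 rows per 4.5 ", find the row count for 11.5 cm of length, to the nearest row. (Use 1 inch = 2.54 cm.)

Cast on 90 stitches; work 44 rows.

Finished = 21 + 6 = 27 cm.
27 cm × 1/2.54 = 10.63 inches.
27/3.5 = 7.714 sts per in; 10.63 × 7.714 = 82.00 sts.
Next multiple of 9 → 90.
11.5 cm = 4.53 inches; × 9.778 = 44.27 → 44 rows.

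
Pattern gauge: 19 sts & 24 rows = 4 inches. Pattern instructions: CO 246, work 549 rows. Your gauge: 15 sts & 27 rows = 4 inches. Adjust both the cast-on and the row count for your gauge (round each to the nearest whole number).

Cast on 194 stitches; work 618 rows.

Stitches: 246 × 15/19 = 194.21 → 194.
Rows: 549 × 27/24 = 617.62 → 618.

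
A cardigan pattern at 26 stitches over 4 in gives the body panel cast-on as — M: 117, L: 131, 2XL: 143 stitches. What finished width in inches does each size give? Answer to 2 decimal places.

M 18.00 inches; L 20.15 inches; 2XL 22.00 inches.

26/4 = 6.5 sts per in.
M: 117 / 6.5 = 18.000 → 18.00 in.
L: 131 / 6.5 = 20.154 → 20.15 in.
2XL: 143 / 6.5 = 22.000 → 22.00 in.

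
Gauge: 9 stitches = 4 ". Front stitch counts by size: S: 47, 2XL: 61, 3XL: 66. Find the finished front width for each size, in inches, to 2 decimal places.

9/4 = 2.25 sts per in.
S: 47 / 2.25 = 20.889 → 20.89 in.
2XL: 61 / 2.25 = 27.111 → 27.11 in.
3XL: 66 / 2.25 = 29.333 → 29.33 in.

S 20.89 inches; 2XL 27.11 inches; 3XL 29.33 inches.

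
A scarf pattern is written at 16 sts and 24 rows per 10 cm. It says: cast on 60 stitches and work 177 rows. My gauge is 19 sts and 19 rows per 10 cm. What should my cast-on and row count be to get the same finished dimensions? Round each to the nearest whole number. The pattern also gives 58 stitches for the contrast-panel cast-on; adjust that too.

Stitches: 60 × 19/16 = 71.25 → 71.
Rows: 177 × 19/24 = 140.12 → 140.
contrast-panel cast-on: 58 × 19/16 = 68.88 → 69.

Cast on 71 stitches; work 140 rows; contrast-panel cast-on 69 stitches.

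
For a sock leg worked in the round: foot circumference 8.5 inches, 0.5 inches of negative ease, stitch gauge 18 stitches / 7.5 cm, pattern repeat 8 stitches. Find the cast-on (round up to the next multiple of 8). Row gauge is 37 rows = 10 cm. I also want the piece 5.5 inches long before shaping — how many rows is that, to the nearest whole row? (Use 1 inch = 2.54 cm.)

Cast on 56 stitches; work 52 rows.

Finished = 8.5 − 0.5 = 8 inches.
8 inches × 2.54 = 20.32 cm.
18/7.5 = 2.4 sts per cm; 20.32 × 2.4 = 48.77 sts.
Next multiple of 8 → 56.
5.5 inches = 13.97 cm; × 3.7 = 51.69 → 52 rows.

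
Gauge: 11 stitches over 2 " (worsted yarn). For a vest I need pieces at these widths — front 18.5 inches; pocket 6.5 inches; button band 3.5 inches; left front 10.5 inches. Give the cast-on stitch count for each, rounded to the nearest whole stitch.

Rate = 11/2 = 5.5 sts per in.
front: 18.5 × 5.5 = 101.75 → 102.
pocket: 6.5 × 5.5 = 35.75 → 36.
button band: 3.5 × 5.5 = 19.25 → 19.
left front: 10.5 × 5.5 = 57.75 → 58.

front 102; pocket 36; button band 19; left front 58.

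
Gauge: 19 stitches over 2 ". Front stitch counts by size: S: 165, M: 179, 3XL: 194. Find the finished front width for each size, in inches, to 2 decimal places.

19/2 = 9.5 sts per in.
S: 165 / 9.5 = 17.368 → 17.37 in.
M: 179 / 9.5 = 18.842 → 18.84 in.
3XL: 194 / 9.5 = 20.421 → 20.42 in.

S 17.37 inches; M 18.84 inches; 3XL 20.42 inches.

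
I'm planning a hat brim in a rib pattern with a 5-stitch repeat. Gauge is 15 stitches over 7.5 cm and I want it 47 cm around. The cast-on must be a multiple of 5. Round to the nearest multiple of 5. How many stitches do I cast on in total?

95 stitches.

15 / 7.5 = 2 sts per cm.
47 × 2 = 94.00 sts.
Nearest multiple of 5: 95.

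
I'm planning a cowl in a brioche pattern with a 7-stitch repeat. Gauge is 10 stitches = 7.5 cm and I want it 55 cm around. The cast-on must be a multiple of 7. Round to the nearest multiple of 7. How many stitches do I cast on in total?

Cast on 70 stitches.

10 / 7.5 = 1.333 sts per cm.
55 × 1.333 = 73.33 sts.
Nearest multiple of 7: 70.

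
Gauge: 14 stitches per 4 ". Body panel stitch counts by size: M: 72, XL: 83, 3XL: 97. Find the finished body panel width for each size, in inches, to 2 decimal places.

14/4 = 3.5 sts per in.
M: 72 / 3.5 = 20.571 → 20.57 in.
XL: 83 / 3.5 = 23.714 → 23.71 in.
3XL: 97 / 3.5 = 27.714 → 27.71 in.

M 20.57 inches; XL 23.71 inches; 3XL 27.71 inches.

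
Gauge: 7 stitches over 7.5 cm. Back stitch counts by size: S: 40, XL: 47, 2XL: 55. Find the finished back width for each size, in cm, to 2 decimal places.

S 42.86 cm; XL 50.36 cm; 2XL 58.93 cm.

7/7.5 = 0.933 sts per cm.
S: 40 / 0.933 = 42.857 → 42.86 cm.
XL: 47 / 0.933 = 50.357 → 50.36 cm.
2XL: 55 / 0.933 = 58.929 → 58.93 cm.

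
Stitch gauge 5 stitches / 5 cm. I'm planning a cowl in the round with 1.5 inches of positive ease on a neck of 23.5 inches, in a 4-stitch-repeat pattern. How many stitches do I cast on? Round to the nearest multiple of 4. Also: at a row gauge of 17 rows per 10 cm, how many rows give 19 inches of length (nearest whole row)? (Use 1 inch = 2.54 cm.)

Finished = 23.5 + 1.5 = 25 inches.
25 inches × 2.54 = 63.50 cm.
5/5 = 1 sts per cm; 63.50 × 1 = 63.50 sts.
Nearest multiple of 4 → 64.
19 inches = 48.26 cm; × 1.7 = 82.04 → 82 rows.

Cast on 64 stitches; work 82 rows.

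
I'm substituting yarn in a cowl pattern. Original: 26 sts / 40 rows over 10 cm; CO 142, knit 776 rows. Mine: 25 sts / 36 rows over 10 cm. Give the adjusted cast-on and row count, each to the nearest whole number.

Cast on 137 stitches; work 698 rows.

Stitches: 142 × 25/26 = 136.54 → 137.
Rows: 776 × 36/40 = 698.40 → 698.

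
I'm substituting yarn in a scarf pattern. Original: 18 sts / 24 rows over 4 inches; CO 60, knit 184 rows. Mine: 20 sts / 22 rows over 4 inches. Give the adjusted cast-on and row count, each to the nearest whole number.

Cast on 67 stitches; work 169 rows.

Stitches: 60 × 20/18 = 66.67 → 67.
Rows: 184 × 22/24 = 168.67 → 169.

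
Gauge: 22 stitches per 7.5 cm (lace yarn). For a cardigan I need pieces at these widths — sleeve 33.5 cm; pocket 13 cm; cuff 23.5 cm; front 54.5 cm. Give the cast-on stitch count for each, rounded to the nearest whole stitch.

sleeve 98; pocket 38; cuff 69; front 160.

Rate = 22/7.5 = 2.933 sts per cm.
sleeve: 33.5 × 2.933 = 98.27 → 98.
pocket: 13 × 2.933 = 38.13 → 38.
cuff: 23.5 × 2.933 = 68.93 → 69.
front: 54.5 × 2.933 = 159.87 → 160.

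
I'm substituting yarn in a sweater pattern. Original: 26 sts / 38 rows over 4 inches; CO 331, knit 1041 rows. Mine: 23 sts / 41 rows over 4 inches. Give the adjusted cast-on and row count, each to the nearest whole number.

Cast on 293 stitches; work 1123 rows.

Stitches: 331 × 23/26 = 292.81 → 293.
Rows: 1041 × 41/38 = 1123.18 → 1123.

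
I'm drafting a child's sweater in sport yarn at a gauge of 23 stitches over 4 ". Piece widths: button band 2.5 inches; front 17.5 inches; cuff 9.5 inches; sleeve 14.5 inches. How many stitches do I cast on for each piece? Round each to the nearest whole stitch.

Rate = 23/4 = 5.75 sts per in.
button band: 2.5 × 5.75 = 14.38 → 14.
front: 17.5 × 5.75 = 100.62 → 101.
cuff: 9.5 × 5.75 = 54.62 → 55.
sleeve: 14.5 × 5.75 = 83.38 → 83.

button band 14; front 101; cuff 55; sleeve 83.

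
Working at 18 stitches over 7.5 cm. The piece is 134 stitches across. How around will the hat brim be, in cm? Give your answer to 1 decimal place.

18 stitches / 7.5 cm = 2.4 stitches per cm.
134 / 2.4 = 55.83 cm.

55.8 cm.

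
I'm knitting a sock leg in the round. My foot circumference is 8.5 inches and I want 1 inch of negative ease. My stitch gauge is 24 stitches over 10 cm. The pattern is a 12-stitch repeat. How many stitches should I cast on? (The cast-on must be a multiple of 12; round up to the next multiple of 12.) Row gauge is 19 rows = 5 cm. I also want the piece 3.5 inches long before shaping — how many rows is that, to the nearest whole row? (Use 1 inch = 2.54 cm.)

Finished = 8.5 − 1 = 7.5 inches.
7.5 inches × 2.54 = 19.05 cm.
24/10 = 2.4 sts per cm; 19.05 × 2.4 = 45.72 sts.
Next multiple of 12 → 48.
3.5 inches = 8.89 cm; × 3.8 = 33.78 → 34 rows.

Cast on 48 stitches; work 34 rows.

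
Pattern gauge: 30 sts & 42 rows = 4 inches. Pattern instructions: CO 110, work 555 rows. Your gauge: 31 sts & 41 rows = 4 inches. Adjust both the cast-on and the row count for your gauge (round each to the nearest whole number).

Cast on 114 stitches; work 542 rows.

Stitches: 110 × 31/30 = 113.67 → 114.
Rows: 555 × 41/42 = 541.79 → 542.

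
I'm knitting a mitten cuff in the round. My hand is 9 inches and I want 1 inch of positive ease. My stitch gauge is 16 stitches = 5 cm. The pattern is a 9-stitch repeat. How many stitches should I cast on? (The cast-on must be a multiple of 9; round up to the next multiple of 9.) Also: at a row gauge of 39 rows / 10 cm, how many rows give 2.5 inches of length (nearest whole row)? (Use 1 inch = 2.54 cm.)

Finished = 9 + 1 = 10 inches.
10 inches × 2.54 = 25.40 cm.
16/5 = 3.2 sts per cm; 25.40 × 3.2 = 81.28 sts.
Next multiple of 9 → 90.
2.5 inches = 6.35 cm; × 3.9 = 24.77 → 25 rows.

Cast on 90 stitches; work 25 rows.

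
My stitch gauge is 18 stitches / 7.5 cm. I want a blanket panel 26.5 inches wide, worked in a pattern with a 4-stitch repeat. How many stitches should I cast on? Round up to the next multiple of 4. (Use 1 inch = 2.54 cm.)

26.5 in = 26.5 × 2.54 = 67.31 cm.
18 / 7.5 = 2.4 sts/cm.
67.31 × 2.4 = 161.54 sts.
→ 164.

CO 164 sts.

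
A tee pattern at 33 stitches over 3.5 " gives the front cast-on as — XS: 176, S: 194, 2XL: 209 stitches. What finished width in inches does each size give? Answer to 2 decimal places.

33/3.5 = 9.429 sts per in.
XS: 176 / 9.429 = 18.667 → 18.67 in.
S: 194 / 9.429 = 20.576 → 20.58 in.
2XL: 209 / 9.429 = 22.167 → 22.17 in.

XS 18.67 inches; S 20.58 inches; 2XL 22.17 inches.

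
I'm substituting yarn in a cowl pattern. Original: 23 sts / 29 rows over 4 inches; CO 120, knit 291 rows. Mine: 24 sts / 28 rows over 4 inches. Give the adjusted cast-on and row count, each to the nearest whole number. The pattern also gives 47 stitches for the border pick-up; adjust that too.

Cast on 125 stitches; work 281 rows; border pick-up 49 stitches.

Stitches: 120 × 24/23 = 125.22 → 125.
Rows: 291 × 28/29 = 280.97 → 281.
border pick-up: 47 × 24/23 = 49.04 → 49.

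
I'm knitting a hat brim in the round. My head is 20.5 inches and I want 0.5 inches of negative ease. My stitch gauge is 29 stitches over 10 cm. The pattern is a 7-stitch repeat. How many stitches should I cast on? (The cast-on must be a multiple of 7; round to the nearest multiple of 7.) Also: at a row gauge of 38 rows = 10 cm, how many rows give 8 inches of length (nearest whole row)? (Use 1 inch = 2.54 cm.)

Cast on 147 stitches; work 77 rows.

Finished = 20.5 − 0.5 = 20 inches.
20 inches × 2.54 = 50.80 cm.
29/10 = 2.9 sts per cm; 50.80 × 2.9 = 147.32 sts.
Nearest multiple of 7 → 147.
8 inches = 20.32 cm; × 3.8 = 77.22 → 77 rows.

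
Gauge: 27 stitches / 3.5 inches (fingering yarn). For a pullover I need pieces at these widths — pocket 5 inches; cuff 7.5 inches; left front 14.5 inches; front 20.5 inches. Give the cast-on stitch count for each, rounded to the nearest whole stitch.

pocket 39; cuff 58; left front 112; front 158.

Rate = 27/3.5 = 7.714 sts per in.
pocket: 5 × 7.714 = 38.57 → 39.
cuff: 7.5 × 7.714 = 57.86 → 58.
left front: 14.5 × 7.714 = 111.86 → 112.
front: 20.5 × 7.714 = 158.14 → 158.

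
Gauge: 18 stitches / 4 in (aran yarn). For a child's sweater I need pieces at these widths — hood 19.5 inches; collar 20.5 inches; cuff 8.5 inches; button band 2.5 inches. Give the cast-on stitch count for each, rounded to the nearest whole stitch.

hood 88; collar 92; cuff 38; button band 11.

Rate = 18/4 = 4.5 sts per in.
hood: 19.5 × 4.5 = 87.75 → 88.
collar: 20.5 × 4.5 = 92.25 → 92.
cuff: 8.5 × 4.5 = 38.25 → 38.
button band: 2.5 × 4.5 = 11.25 → 11.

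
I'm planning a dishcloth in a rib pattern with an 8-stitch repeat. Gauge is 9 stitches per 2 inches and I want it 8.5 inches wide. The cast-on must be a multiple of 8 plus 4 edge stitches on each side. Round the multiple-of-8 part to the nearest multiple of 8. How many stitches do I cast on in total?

9 / 2 = 4.5 sts per inch.
8.5 × 4.5 = 38.25 sts.
Less 8 edge sts → 30.25 for the repeat.
Nearest multiple of 8: 32.
Add back 8 edge sts → 40.

Cast on 40 stitches.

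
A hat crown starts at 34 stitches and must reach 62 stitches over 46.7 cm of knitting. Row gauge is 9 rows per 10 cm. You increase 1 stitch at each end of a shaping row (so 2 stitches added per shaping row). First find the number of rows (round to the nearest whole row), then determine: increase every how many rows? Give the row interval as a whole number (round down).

Increase every 3rd row.

Rows = 46.7 × 0.9 = 42.0 → 42 rows.
Stitches to add: 28 → 14 shaping rows (at 2 st each).
42 / 14 = 3.00 → every 3 rows.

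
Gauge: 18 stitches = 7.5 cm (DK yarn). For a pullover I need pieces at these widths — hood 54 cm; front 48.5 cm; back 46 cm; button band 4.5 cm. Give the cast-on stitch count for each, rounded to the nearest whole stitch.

Rate = 18/7.5 = 2.4 sts per cm.
hood: 54 × 2.4 = 129.60 → 130.
front: 48.5 × 2.4 = 116.40 → 116.
back: 46 × 2.4 = 110.40 → 110.
button band: 4.5 × 2.4 = 10.80 → 11.

hood 130; front 116; back 110; button band 11.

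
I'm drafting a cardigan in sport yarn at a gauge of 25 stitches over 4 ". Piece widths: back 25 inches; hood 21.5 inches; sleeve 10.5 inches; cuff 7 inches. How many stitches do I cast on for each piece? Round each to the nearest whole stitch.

Rate = 25/4 = 6.25 sts per in.
back: 25 × 6.25 = 156.25 → 156.
hood: 21.5 × 6.25 = 134.38 → 134.
sleeve: 10.5 × 6.25 = 65.62 → 66.
cuff: 7 × 6.25 = 43.75 → 44.

back 156; hood 134; sleeve 66; cuff 44.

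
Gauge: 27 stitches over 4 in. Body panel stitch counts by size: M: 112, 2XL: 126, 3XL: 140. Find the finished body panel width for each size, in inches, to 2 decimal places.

M 16.59 inches; 2XL 18.67 inches; 3XL 20.74 inches.

27/4 = 6.75 sts per in.
M: 112 / 6.75 = 16.593 → 16.59 in.
2XL: 126 / 6.75 = 18.667 → 18.67 in.
3XL: 140 / 6.75 = 20.741 → 20.74 in.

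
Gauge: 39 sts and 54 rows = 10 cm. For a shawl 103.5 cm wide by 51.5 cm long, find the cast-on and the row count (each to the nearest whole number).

Cast on 404 stitches and work 278 rows.

Stitch gauge = 39/10 = 3.9 sts/cm; 103.5 × 3.9 = 403.65 → 404 sts.
Row gauge = 54/10 = 5.4 rows/cm; 51.5 × 5.4 = 278.10 → 278 rows.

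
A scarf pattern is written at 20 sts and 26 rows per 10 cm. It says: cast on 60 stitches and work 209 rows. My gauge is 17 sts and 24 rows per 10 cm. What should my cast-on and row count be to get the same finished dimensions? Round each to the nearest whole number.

Stitches: 60 × 17/20 = 51.00 → 51.
Rows: 209 × 24/26 = 192.92 → 193.

Cast on 51 stitches; work 193 rows.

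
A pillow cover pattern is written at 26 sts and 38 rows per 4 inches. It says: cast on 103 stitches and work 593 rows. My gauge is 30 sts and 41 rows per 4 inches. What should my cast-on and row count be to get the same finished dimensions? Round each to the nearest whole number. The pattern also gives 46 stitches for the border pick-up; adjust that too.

Cast on 119 stitches; work 640 rows; border pick-up 53 stitches.

Stitches: 103 × 30/26 = 118.85 → 119.
Rows: 593 × 41/38 = 639.82 → 640.
border pick-up: 46 × 30/26 = 53.08 → 53.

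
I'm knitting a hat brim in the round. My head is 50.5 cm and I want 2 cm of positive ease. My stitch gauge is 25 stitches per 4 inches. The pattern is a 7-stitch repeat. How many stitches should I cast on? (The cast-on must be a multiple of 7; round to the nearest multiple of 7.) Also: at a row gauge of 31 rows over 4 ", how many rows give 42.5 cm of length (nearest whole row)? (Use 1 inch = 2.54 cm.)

Finished = 50.5 + 2 = 52.5 cm.
52.5 cm × 1/2.54 = 20.67 inches.
25/4 = 6.25 sts per in; 20.67 × 6.25 = 129.18 sts.
Nearest multiple of 7 → 126.
42.5 cm = 16.73 inches; × 7.75 = 129.68 → 130 rows.

Cast on 126 stitches; work 130 rows.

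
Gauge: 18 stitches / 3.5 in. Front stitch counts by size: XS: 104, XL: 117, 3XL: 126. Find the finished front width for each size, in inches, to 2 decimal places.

18/3.5 = 5.143 sts per in.
XS: 104 / 5.143 = 20.222 → 20.22 in.
XL: 117 / 5.143 = 22.750 → 22.75 in.
3XL: 126 / 5.143 = 24.500 → 24.50 in.

XS 20.22 inches; XL 22.75 inches; 3XL 24.50 inches.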